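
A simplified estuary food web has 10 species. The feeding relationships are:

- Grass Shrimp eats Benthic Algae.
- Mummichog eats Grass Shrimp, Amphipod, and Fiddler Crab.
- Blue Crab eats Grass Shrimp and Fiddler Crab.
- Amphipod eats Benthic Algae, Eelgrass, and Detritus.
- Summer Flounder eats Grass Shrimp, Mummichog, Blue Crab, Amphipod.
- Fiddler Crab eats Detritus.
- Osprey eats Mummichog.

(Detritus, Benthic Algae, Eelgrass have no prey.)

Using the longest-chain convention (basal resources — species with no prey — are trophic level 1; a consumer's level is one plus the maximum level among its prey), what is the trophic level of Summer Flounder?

Benthic Algae has no prey (basal) → level 1.
Grass Shrimp eats Benthic Algae → level 2.
Blue Crab eats Grass Shrimp (level 2); other prey at levels: Fiddler Crab 2 → level 3.
Summer Flounder eats Blue Crab (level 3); other prey at levels: Grass Shrimp 2, Amphipod 2, Mummichog 3 → level 4.

Trophic level 4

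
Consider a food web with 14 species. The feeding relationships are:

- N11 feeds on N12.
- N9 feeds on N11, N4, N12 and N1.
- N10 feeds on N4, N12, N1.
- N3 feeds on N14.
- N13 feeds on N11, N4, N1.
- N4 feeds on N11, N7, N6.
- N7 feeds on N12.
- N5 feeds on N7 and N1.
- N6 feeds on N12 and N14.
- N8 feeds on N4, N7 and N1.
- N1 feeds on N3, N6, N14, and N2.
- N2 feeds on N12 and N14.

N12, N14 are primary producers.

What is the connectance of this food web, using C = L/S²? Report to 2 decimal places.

The web has S = 14 species and L = 29 feeding links.
C = L / S² = 29 / 196 = 0.1480 ≈ 0.15.

C = 0.15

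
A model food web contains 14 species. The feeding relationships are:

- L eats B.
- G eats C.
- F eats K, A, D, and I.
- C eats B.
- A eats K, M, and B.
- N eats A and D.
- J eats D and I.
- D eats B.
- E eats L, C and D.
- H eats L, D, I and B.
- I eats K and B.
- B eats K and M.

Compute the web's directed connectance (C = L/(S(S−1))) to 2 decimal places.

C = 0.14

The web has S = 14 species and L = 26 feeding links.
C = L / (S(S−1)) = 26 / 182 = 0.1429 ≈ 0.14.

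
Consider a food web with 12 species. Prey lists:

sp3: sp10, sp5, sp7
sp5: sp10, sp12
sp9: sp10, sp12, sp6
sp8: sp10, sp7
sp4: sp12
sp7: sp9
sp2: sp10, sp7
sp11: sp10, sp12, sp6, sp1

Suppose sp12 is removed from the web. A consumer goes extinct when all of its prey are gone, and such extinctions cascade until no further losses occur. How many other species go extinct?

1

Remove sp12.
Round 1: sp4 (all prey gone) → extinct.
No further losses. Total secondary extinctions: 1.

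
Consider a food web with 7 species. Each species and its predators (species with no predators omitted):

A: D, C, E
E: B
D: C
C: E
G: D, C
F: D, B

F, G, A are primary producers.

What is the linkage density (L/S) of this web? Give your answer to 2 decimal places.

There are L = 10 links among S = 7 species.
L/S = 10/7 = 1.4286 ≈ 1.43.

L/S = 1.43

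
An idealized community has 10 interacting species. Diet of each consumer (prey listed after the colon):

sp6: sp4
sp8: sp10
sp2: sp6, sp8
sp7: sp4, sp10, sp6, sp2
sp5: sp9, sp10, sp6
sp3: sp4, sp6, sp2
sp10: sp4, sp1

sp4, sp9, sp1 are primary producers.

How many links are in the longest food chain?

One longest chain: sp4 → sp10 → sp8 → sp2 → sp3.
It has 5 species and 4 links.

4 links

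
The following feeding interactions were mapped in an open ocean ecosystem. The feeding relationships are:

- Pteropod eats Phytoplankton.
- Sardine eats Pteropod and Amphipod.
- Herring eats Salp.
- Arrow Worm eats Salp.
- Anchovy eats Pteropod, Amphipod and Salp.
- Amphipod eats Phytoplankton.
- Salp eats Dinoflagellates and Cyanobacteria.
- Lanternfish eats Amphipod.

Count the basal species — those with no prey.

Basal species (no prey listed): Phytoplankton, Dinoflagellates, Cyanobacteria.
Count: 3.

3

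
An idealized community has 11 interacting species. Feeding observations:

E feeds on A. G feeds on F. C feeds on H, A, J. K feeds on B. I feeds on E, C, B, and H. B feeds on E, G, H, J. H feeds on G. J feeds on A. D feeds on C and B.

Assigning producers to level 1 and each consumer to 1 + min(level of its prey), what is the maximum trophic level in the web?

Producers (level 1): A, F.
Following each consumer down to its lowest-level prey: F → G → B → K (levels 1 through 4).
All prey of K (B 3) are at level 3 or above, so K is at level 1 + 3 = 4.
Every consumer has at least one prey at level 3 or below, so none exceeds level 4.

4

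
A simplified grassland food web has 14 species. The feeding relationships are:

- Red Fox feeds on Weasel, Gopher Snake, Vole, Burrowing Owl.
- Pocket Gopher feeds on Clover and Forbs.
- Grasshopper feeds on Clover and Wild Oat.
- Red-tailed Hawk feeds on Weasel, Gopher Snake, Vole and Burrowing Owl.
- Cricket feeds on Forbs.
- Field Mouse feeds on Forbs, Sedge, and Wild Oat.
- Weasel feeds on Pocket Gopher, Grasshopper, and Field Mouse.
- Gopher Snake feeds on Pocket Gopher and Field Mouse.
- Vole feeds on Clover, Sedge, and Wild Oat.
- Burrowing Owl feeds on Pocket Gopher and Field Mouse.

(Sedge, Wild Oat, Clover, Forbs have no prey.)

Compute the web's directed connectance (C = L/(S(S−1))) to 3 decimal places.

C = 0.143

The web has S = 14 species and L = 26 feeding links.
C = L / (S(S−1)) = 26 / 182 = 0.1429 ≈ 0.143.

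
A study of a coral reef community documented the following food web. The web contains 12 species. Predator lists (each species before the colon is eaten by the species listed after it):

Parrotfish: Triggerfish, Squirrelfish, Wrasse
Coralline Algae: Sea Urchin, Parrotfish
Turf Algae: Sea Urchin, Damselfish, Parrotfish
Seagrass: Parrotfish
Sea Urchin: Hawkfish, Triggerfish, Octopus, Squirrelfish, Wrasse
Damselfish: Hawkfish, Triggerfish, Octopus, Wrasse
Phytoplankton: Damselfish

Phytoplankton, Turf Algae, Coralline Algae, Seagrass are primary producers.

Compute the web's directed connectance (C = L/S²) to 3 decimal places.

C = 0.132

The web has S = 12 species and L = 19 feeding links.
C = L / S² = 19 / 144 = 0.1319 ≈ 0.132.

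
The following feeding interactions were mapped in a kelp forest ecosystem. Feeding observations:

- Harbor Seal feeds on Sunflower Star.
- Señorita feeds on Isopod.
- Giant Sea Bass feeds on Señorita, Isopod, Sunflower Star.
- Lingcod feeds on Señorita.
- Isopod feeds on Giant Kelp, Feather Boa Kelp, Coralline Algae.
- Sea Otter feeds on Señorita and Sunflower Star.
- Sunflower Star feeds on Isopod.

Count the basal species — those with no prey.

3

Basal species (no prey listed): Giant Kelp, Coralline Algae, Feather Boa Kelp.
Count: 3.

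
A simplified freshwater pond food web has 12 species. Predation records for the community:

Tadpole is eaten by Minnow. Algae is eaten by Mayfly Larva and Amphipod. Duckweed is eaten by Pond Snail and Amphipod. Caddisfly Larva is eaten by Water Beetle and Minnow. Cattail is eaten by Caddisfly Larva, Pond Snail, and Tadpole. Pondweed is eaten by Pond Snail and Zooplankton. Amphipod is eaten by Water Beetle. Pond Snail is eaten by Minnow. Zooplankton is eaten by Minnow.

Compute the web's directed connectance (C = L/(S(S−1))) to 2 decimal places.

C = 0.11

The web has S = 12 species and L = 15 feeding links.
C = L / (S(S−1)) = 15 / 132 = 0.1136 ≈ 0.11.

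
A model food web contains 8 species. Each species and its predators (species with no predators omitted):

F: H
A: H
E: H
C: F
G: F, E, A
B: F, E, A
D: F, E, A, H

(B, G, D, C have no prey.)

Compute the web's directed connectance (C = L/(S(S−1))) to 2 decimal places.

C = 0.25

The web has S = 8 species and L = 14 feeding links.
C = L / (S(S−1)) = 14 / 56 = 0.2500 ≈ 0.25.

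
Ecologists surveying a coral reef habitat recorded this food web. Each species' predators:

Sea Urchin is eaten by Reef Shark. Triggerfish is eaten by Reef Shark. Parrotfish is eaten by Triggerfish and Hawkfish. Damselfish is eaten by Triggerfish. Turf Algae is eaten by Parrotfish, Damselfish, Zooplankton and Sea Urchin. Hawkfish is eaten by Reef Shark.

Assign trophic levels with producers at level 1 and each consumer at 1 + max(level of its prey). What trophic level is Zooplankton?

Trophic level 2

Turf Algae is a producer → level 1.
Zooplankton eats Turf Algae → level 2.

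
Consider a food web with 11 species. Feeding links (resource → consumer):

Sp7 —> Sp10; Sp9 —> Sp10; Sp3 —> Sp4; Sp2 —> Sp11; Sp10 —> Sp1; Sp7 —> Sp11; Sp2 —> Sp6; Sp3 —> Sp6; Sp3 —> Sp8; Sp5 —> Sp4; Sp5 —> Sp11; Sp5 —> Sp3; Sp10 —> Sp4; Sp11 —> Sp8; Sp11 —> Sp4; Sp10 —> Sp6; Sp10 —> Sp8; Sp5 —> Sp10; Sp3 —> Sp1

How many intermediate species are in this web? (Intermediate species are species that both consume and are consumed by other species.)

3

Intermediate species (has both prey and predators): Sp10, Sp3, Sp11.
Count: 3.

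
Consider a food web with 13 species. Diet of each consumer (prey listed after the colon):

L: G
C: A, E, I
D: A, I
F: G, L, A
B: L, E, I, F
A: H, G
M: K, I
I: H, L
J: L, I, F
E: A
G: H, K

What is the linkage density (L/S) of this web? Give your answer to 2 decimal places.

There are L = 25 links among S = 13 species.
L/S = 25/13 = 1.9231 ≈ 1.92.

L/S = 1.92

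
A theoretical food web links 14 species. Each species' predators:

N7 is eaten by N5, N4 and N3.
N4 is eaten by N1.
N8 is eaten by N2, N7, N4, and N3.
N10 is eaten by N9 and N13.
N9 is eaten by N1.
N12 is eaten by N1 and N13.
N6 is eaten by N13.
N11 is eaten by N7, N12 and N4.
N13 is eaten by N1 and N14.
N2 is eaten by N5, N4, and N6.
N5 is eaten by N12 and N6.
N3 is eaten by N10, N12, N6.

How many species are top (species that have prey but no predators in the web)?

Top species (has prey, but nothing eats it): N1, N14.
Count: 2.

2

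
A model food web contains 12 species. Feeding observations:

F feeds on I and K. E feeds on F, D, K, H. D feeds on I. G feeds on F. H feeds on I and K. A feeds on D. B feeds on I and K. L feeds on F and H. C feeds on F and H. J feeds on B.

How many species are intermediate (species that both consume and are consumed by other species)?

4

Intermediate species (has both prey and predators): H, B, F, D.
Count: 4.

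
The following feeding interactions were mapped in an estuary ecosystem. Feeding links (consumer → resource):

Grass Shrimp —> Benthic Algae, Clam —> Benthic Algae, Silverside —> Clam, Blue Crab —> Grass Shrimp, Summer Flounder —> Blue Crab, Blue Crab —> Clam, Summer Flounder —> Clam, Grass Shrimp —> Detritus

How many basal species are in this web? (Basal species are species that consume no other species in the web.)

Basal species (no prey listed): Benthic Algae, Detritus.
Count: 2.

2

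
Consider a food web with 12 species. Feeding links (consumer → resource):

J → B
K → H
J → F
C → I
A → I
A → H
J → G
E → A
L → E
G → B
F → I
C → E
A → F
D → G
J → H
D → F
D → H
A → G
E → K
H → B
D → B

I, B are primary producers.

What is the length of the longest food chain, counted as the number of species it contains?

5 species

One longest chain: B → H → A → E → L.
It has 5 species and 4 links.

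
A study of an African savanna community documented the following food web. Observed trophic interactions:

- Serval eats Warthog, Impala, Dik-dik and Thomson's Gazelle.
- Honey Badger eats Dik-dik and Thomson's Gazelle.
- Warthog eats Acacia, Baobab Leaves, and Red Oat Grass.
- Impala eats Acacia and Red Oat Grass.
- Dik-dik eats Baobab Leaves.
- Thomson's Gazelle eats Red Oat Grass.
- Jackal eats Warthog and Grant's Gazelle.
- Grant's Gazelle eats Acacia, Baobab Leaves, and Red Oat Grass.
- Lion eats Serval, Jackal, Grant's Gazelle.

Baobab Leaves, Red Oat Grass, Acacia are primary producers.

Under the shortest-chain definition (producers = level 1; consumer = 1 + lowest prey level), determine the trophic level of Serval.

Baobab Leaves is a producer → level 1.
Dik-dik eats Baobab Leaves → level 2.
Serval eats Dik-dik → level 3.
No prey of Serval is below level 2, so 3 is the minimum.

Trophic level 3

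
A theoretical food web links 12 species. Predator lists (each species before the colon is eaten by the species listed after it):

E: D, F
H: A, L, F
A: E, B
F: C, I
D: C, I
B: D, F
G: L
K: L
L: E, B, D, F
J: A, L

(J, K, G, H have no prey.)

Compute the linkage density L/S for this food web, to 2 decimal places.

There are L = 21 links among S = 12 species.
L/S = 21/12 = 1.7500 ≈ 1.75.

L/S = 1.75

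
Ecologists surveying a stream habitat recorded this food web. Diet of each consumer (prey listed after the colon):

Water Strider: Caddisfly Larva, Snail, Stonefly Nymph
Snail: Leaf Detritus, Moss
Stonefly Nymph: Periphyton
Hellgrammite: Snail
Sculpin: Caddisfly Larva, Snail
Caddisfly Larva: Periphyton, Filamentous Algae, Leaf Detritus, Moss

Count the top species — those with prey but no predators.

Top species (has prey, but nothing eats it): Sculpin, Water Strider, Hellgrammite.
Count: 3.

3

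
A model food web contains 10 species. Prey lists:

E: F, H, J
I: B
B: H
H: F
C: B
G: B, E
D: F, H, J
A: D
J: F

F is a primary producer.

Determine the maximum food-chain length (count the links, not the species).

3 links

One longest chain: F → H → D → A.
It has 4 species and 3 links.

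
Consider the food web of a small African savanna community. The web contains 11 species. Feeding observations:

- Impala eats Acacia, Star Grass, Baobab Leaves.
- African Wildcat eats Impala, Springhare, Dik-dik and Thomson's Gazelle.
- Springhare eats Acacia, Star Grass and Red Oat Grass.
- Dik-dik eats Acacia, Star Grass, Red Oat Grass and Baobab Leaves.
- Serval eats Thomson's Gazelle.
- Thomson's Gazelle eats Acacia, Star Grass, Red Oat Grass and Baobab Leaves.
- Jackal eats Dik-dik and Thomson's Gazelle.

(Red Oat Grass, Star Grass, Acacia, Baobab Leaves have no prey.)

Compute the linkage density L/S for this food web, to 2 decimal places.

L/S = 1.91

There are L = 21 links among S = 11 species.
L/S = 21/11 = 1.9091 ≈ 1.91.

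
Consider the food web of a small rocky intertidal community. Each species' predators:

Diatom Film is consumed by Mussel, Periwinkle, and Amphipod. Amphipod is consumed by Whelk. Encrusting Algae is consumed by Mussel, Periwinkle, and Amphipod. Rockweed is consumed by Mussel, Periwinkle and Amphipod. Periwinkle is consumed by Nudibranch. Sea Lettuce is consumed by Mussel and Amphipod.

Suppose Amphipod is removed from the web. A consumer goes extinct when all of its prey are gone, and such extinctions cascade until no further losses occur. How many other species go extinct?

Remove Amphipod.
Round 1: Whelk (all prey gone) → extinct.
No further losses. Total secondary extinctions: 1.

1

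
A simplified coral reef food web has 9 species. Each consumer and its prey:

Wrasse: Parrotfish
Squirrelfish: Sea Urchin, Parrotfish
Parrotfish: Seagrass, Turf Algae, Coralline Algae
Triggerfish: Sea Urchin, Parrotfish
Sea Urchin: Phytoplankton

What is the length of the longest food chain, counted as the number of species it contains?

3 species

One longest chain: Seagrass → Parrotfish → Wrasse.
It has 3 species and 2 links.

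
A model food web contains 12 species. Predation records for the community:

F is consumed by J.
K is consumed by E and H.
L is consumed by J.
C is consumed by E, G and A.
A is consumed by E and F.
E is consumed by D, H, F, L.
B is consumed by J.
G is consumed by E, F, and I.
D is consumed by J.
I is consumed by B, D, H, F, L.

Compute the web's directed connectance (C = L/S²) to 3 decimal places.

C = 0.160

The web has S = 12 species and L = 23 feeding links.
C = L / S² = 23 / 144 = 0.1597 ≈ 0.160.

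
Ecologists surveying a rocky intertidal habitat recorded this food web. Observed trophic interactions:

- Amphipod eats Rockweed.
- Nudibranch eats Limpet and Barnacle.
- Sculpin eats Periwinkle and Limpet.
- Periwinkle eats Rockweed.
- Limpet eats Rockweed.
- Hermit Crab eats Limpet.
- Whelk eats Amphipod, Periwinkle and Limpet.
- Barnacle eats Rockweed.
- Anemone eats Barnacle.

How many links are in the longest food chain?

One longest chain: Rockweed → Periwinkle → Sculpin.
It has 3 species and 2 links.

2 links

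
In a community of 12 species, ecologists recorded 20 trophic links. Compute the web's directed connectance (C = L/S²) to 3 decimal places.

C = 0.139

The web has S = 12 species and L = 20 feeding links.
C = L / S² = 20 / 144 = 0.1389 ≈ 0.139.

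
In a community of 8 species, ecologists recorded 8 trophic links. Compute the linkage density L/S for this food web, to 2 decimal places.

L/S = 1.00

There are L = 8 links among S = 8 species.
L/S = 8/8 = 1.0000 ≈ 1.00.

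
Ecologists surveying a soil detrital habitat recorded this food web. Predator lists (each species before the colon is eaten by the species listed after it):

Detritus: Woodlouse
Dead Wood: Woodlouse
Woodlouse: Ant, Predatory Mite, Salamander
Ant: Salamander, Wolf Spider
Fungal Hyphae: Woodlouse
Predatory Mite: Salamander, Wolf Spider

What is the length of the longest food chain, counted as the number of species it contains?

4 species

One longest chain: Fungal Hyphae → Woodlouse → Ant → Salamander.
It has 4 species and 3 links.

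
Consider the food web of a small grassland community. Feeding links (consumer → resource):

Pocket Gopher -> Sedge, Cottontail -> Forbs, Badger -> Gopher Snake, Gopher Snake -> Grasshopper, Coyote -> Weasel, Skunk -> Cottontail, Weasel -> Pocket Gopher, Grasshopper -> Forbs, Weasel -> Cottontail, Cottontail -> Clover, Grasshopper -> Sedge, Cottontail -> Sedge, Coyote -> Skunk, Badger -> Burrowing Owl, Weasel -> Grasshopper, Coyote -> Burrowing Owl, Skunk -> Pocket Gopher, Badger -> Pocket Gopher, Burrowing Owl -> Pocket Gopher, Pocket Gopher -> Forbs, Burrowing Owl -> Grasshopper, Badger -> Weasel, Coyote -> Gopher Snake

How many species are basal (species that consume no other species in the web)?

3

Basal species (no prey listed): Clover, Sedge, Forbs.
Count: 3.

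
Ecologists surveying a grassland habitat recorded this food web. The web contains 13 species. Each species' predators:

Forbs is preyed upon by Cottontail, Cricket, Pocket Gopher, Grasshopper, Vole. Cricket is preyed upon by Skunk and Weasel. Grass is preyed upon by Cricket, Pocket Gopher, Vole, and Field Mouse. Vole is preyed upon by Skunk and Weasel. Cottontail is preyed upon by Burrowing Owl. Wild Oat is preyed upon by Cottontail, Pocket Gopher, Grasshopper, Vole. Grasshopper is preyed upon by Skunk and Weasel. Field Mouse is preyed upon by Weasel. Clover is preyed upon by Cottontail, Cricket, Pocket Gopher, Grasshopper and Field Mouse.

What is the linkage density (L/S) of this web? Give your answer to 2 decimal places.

L/S = 2.00

There are L = 26 links among S = 13 species.
L/S = 26/13 = 2.0000 ≈ 2.00.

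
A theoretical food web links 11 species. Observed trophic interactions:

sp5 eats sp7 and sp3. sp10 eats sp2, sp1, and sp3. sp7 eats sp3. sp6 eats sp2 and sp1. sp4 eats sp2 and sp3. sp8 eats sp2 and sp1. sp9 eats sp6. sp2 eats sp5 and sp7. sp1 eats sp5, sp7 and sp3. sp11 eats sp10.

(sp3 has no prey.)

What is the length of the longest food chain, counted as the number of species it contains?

6 species

One longest chain: sp3 → sp7 → sp5 → sp1 → sp10 → sp11.
It has 6 species and 5 links.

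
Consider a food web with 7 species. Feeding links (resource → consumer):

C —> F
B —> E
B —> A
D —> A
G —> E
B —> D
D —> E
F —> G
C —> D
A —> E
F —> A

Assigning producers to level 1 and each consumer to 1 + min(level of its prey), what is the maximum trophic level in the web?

Producers (level 1): B, C.
Following each consumer down to its lowest-level prey: C → F → G (levels 1 through 3).
All prey of G (F 2) are at level 2 or above, so G is at level 1 + 2 = 3.
Every consumer has at least one prey at level 2 or below, so none exceeds level 3.

3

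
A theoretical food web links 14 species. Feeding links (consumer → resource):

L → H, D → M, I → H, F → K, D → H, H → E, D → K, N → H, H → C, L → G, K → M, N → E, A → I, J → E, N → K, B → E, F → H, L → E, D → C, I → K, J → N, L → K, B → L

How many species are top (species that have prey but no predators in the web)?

Top species (has prey, but nothing eats it): D, F, B, J, A.
Count: 5.

5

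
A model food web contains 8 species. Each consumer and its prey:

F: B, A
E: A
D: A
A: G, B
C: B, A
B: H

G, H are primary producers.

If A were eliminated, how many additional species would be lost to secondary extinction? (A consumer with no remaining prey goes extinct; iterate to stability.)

Remove A.
Round 1: E (all prey gone), D (all prey gone) → extinct.
No further losses. Total secondary extinctions: 2.

2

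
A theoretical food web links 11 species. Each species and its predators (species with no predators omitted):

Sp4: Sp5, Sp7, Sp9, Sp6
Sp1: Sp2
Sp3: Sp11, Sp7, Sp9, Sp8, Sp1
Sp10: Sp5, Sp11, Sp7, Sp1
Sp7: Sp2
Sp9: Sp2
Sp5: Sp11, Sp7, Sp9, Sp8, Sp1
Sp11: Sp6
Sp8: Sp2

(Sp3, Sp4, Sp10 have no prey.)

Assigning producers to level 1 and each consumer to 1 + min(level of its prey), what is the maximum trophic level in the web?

3

Producers (level 1): Sp3, Sp4, Sp10.
Following each consumer down to its lowest-level prey: Sp3 → Sp1 → Sp2 (levels 1 through 3).
All prey of Sp2 (Sp1 2, Sp7 2, Sp9 2, Sp8 2) are at level 2 or above, so Sp2 is at level 1 + 2 = 3.
Every consumer has at least one prey at level 2 or below, so none exceeds level 3.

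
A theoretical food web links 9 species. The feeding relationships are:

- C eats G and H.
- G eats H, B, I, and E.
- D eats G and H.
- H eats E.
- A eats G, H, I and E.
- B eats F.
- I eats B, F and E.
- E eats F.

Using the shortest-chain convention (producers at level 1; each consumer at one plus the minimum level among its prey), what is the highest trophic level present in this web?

Producers (level 1): F.
Following each consumer down to its lowest-level prey: F → E → H → C (levels 1 through 4).
All prey of C (H 3, G 3) are at level 3 or above, so C is at level 1 + 3 = 4.
Every consumer has at least one prey at level 3 or below, so none exceeds level 4.

4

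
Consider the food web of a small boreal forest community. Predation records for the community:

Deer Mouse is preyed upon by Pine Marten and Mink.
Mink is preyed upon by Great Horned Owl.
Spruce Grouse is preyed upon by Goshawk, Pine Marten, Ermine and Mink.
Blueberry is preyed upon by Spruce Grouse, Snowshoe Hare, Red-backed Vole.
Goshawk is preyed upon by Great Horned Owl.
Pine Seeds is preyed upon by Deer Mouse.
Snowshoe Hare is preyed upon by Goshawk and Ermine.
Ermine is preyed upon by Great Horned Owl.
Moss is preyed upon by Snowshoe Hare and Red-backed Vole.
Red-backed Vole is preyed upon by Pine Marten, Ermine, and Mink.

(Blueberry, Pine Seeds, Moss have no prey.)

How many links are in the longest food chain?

3 links

One longest chain: Blueberry → Red-backed Vole → Ermine → Great Horned Owl.
It has 4 species and 3 links.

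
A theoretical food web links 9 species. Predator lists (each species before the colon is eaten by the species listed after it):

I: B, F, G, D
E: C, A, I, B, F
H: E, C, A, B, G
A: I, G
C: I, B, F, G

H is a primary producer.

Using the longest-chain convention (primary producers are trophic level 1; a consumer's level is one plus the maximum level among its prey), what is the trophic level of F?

Trophic level 5

H is a producer → level 1.
E eats H → level 2.
C eats E (level 2); other prey at levels: H 1 → level 3.
I eats C (level 3); other prey at levels: E 2, A 3 → level 4.
F eats I (level 4); other prey at levels: E 2, C 3 → level 5.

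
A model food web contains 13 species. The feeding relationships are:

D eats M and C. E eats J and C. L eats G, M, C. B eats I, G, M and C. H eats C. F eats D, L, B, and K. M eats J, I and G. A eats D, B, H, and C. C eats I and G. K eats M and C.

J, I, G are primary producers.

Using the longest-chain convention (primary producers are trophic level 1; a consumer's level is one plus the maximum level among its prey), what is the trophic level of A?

Trophic level 4

I is a producer → level 1.
C eats I (level 1); other prey at levels: G 1 → level 2.
H eats C → level 3.
A eats H (level 3); other prey at levels: C 2, B 3, D 3 → level 4.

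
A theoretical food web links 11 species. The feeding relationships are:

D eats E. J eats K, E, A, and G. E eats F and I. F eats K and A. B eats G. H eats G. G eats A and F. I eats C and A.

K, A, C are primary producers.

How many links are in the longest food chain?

3 links

One longest chain: K → F → E → D.
It has 4 species and 3 links.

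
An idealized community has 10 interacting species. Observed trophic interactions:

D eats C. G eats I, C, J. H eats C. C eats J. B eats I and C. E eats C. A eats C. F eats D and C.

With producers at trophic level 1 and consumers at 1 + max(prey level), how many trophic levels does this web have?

Producers (level 1): J, I.
J → C → D → F gives F level 4.
No species has a prey at level 4, so no species reaches level 5.

4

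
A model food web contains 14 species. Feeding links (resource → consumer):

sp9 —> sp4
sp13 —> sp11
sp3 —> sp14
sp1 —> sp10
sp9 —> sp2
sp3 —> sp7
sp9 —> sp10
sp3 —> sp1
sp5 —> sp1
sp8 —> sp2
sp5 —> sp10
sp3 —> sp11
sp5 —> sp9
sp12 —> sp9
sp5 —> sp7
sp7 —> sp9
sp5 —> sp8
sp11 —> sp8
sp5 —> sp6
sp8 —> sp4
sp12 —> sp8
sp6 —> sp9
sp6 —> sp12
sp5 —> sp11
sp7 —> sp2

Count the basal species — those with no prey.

Basal species (no prey listed): sp3, sp13, sp5.
Count: 3.

3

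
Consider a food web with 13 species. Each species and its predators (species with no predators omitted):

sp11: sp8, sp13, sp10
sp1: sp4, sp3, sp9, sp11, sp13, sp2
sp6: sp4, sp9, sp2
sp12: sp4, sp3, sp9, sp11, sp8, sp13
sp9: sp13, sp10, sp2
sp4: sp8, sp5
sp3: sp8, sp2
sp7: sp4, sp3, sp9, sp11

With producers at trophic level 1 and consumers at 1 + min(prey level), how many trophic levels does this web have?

Producers (level 1): sp1, sp7, sp12, sp6.
Following each consumer down to its lowest-level prey: sp1 → sp9 → sp10 (levels 1 through 3).
All prey of sp10 (sp9 2, sp11 2) are at level 2 or above, so sp10 is at level 1 + 2 = 3.
Every consumer has at least one prey at level 2 or below, so none exceeds level 3.

3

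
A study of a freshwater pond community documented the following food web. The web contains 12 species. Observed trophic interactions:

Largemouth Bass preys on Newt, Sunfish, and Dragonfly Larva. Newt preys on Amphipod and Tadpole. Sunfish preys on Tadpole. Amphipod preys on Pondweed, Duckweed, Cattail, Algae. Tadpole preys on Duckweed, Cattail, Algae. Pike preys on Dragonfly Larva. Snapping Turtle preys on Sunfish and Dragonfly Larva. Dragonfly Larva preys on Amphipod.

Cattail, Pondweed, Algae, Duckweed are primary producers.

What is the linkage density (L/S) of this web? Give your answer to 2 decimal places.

L/S = 1.42

There are L = 17 links among S = 12 species.
L/S = 17/12 = 1.4167 ≈ 1.42.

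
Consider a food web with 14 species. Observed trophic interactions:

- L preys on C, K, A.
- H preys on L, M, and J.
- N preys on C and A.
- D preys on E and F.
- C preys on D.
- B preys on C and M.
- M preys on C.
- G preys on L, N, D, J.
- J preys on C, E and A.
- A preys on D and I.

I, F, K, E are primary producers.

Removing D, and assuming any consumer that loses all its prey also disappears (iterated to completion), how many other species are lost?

3

Remove D.
Round 1: C (all prey gone) → extinct.
Round 2: M (all prey gone) → extinct.
Round 3: B (all prey gone) → extinct.
No further losses. Total secondary extinctions: 3.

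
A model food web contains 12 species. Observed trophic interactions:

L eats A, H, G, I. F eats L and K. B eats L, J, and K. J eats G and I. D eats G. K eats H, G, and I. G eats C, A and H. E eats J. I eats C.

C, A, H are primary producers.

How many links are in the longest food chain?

3 links

One longest chain: C → G → K → B.
It has 4 species and 3 links.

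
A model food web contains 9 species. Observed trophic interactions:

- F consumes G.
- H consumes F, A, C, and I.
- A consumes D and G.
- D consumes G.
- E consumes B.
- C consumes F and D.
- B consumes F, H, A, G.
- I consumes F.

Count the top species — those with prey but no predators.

1

Top species (has prey, but nothing eats it): E.
Count: 1.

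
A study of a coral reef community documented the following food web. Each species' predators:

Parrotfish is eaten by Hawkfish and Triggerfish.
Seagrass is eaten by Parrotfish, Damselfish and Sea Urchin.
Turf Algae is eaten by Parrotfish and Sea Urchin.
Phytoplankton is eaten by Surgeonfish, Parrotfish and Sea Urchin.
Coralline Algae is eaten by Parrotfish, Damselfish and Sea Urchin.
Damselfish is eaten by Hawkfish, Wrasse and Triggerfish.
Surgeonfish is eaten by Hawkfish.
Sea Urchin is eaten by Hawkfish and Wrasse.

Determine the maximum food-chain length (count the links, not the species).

One longest chain: Coralline Algae → Sea Urchin → Wrasse.
It has 3 species and 2 links.

2 links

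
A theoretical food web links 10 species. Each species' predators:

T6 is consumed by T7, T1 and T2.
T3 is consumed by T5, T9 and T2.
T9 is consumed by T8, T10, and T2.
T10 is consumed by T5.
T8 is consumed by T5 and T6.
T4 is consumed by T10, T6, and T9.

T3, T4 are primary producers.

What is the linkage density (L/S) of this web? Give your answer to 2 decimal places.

L/S = 1.50

There are L = 15 links among S = 10 species.
L/S = 15/10 = 1.5000 ≈ 1.50.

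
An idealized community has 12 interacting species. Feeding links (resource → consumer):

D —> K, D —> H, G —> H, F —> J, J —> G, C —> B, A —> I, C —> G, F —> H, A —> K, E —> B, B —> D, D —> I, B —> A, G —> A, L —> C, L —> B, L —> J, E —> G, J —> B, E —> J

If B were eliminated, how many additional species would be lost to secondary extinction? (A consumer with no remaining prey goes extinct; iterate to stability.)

Remove B.
Round 1: D (all prey gone) → extinct.
No further losses. Total secondary extinctions: 1.

1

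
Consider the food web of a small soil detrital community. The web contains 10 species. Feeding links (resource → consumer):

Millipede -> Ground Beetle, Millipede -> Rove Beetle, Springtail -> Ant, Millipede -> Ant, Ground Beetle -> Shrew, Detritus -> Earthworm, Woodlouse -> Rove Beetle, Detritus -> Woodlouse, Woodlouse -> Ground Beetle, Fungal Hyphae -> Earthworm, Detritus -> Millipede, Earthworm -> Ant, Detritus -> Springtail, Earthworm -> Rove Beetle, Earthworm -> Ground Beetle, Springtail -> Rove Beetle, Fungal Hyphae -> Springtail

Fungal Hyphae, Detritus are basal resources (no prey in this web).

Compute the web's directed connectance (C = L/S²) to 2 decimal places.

C = 0.17

The web has S = 10 species and L = 17 feeding links.
C = L / S² = 17 / 100 = 0.1700 ≈ 0.17.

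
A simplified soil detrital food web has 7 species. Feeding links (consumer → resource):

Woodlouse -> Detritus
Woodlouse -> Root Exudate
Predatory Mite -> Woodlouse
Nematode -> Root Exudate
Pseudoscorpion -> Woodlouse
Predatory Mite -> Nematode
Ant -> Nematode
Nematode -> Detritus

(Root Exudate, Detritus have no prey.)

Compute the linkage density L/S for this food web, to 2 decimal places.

L/S = 1.14

There are L = 8 links among S = 7 species.
L/S = 8/7 = 1.1429 ≈ 1.14.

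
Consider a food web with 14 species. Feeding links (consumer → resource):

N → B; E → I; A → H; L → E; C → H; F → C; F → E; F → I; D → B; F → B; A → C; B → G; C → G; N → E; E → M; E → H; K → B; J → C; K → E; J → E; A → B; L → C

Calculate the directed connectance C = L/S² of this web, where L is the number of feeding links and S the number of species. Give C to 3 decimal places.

C = 0.112

The web has S = 14 species and L = 22 feeding links.
C = L / S² = 22 / 196 = 0.1122 ≈ 0.112.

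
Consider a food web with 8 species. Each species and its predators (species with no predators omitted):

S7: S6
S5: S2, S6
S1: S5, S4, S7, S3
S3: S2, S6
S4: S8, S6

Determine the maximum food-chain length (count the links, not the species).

2 links

One longest chain: S1 → S5 → S2.
It has 3 species and 2 links.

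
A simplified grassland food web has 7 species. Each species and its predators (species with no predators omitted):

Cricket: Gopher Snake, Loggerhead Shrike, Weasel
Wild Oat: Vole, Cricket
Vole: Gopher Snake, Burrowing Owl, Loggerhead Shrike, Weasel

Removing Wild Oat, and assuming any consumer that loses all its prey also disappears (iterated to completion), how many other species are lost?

6

Remove Wild Oat.
Round 1: Vole (all prey gone), Cricket (all prey gone) → extinct.
Round 2: Gopher Snake (all prey gone), Burrowing Owl (all prey gone), Loggerhead Shrike (all prey gone), Weasel (all prey gone) → extinct.
No further losses. Total secondary extinctions: 6.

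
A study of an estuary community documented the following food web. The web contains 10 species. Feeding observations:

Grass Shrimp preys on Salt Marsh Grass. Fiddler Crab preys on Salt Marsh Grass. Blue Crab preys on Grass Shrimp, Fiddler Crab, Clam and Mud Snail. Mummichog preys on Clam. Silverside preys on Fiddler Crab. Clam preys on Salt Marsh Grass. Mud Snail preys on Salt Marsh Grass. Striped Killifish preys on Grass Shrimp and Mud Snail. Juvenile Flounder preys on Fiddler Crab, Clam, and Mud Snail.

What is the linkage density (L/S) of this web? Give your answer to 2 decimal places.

L/S = 1.50

There are L = 15 links among S = 10 species.
L/S = 15/10 = 1.5000 ≈ 1.50.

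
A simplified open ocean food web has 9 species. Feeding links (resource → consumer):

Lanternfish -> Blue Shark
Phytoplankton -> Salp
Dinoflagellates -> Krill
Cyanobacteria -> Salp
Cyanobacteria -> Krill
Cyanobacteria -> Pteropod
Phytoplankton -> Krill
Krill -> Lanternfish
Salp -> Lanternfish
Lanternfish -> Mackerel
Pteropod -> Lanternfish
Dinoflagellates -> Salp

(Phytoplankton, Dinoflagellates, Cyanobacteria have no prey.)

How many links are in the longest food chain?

3 links

One longest chain: Phytoplankton → Krill → Lanternfish → Mackerel.
It has 4 species and 3 links.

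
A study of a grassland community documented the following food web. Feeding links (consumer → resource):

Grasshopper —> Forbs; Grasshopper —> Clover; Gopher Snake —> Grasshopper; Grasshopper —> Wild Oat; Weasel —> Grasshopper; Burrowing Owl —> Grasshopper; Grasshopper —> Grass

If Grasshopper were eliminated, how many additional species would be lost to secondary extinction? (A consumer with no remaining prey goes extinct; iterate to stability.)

Remove Grasshopper.
Round 1: Weasel (all prey gone), Burrowing Owl (all prey gone), Gopher Snake (all prey gone) → extinct.
No further losses. Total secondary extinctions: 3.

3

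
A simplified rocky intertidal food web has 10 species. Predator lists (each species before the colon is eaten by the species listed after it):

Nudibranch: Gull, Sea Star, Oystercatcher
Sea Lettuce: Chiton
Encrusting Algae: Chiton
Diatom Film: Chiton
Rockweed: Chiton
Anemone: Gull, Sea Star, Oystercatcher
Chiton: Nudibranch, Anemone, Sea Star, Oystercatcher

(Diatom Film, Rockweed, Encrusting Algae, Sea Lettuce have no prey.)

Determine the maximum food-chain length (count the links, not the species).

One longest chain: Diatom Film → Chiton → Nudibranch → Gull.
It has 4 species and 3 links.

3 links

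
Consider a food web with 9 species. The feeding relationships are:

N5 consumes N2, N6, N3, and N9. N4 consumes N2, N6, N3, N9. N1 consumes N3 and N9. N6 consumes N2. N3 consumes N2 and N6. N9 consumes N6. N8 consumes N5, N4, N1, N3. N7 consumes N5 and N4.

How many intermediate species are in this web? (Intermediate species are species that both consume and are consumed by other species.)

6

Intermediate species (has both prey and predators): N6, N3, N9, N1, N4, N5.
Count: 6.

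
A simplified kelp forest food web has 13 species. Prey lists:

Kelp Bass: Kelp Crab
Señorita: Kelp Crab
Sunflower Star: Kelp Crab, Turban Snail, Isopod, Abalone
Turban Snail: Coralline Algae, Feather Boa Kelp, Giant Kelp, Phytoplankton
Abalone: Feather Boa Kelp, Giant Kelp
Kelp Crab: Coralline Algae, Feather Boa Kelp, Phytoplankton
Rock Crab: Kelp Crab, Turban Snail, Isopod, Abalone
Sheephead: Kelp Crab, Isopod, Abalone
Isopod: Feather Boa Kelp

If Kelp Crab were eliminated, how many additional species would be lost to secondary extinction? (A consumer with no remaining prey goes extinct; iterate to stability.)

Remove Kelp Crab.
Round 1: Kelp Bass (all prey gone), Señorita (all prey gone) → extinct.
No further losses. Total secondary extinctions: 2.

2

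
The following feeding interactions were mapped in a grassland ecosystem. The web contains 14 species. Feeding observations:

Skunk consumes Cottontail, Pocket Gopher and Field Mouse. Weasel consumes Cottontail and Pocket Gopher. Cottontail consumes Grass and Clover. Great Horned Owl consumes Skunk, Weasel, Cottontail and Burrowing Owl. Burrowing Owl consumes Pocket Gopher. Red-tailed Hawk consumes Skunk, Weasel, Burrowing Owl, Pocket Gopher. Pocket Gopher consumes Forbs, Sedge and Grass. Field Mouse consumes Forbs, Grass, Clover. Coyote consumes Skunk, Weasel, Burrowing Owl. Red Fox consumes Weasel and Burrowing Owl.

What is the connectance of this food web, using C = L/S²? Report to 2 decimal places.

C = 0.14

The web has S = 14 species and L = 27 feeding links.
C = L / S² = 27 / 196 = 0.1378 ≈ 0.14.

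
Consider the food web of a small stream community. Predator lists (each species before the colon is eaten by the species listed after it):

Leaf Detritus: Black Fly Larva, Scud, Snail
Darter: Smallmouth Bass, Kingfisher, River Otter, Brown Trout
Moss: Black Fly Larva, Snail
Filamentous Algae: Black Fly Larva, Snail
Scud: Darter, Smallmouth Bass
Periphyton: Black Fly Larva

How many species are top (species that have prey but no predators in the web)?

Top species (has prey, but nothing eats it): Black Fly Larva, Snail, Smallmouth Bass, Kingfisher, River Otter, Brown Trout.
Count: 6.

6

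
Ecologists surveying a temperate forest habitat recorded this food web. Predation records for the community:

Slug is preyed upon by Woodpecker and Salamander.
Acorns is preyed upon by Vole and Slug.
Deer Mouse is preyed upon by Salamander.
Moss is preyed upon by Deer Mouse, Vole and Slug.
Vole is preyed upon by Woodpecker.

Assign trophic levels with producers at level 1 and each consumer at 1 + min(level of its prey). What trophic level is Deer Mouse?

Moss is a producer → level 1.
Deer Mouse eats Moss → level 2.

Trophic level 2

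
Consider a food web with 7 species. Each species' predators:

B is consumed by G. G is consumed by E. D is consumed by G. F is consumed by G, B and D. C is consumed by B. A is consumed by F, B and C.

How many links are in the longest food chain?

One longest chain: A → F → D → G → E.
It has 5 species and 4 links.

4 links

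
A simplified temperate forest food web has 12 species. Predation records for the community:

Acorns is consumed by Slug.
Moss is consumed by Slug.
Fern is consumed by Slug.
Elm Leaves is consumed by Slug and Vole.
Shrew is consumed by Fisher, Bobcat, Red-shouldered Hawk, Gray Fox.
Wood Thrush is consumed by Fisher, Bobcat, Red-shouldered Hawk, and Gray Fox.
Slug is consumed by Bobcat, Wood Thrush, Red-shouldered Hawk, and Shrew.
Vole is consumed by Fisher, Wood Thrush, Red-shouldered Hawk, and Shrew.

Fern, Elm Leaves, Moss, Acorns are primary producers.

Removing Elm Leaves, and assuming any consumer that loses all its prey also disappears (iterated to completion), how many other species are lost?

1

Remove Elm Leaves.
Round 1: Vole (all prey gone) → extinct.
No further losses. Total secondary extinctions: 1.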